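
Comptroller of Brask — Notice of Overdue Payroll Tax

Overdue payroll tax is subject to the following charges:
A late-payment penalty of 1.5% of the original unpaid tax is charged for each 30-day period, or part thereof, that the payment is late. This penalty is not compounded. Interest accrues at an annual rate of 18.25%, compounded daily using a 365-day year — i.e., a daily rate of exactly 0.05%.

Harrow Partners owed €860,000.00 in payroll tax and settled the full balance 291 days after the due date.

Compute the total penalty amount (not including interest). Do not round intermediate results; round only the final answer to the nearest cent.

Penalty periods: ⌈291/30⌉ = 10; penalty = 10 × 1.5% × €860,000.00 = €129,000.00

€129,000.00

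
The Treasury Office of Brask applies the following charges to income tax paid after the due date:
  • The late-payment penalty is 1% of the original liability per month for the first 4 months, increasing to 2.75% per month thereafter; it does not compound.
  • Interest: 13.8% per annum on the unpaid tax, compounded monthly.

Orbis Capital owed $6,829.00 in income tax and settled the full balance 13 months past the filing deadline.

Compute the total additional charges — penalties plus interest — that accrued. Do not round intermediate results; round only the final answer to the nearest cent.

Penalty, months 1–4: 4 × 1% × $6,829.00 = $273.16
Penalty, months 5–13: 9 × 2.75% × $6,829.00 = $1,690.18…
Interest (13.8%/yr ÷ 12 = 1.15%/month): $6,829.00 × ((1 + 0.0115)^13 − 1) = $1,094.4377…
Penalties + interest = $1,963.3375 + $1,094.4377… = $3,057.78

$3,057.78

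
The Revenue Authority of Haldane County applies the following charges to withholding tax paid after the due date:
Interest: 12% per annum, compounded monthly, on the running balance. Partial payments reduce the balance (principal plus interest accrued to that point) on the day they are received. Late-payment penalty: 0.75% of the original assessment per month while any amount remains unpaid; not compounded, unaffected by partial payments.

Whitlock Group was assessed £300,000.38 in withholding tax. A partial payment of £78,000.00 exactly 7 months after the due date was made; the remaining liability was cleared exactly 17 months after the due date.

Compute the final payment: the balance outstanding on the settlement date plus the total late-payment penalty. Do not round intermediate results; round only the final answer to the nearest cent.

£307,381.30

Monthly rate = 12% ÷ 12 = 1%
Balance at month 7: £300,000.3800 × (1 + 0.01)^7 = £321,641.0130…
After £78,000.00 payment: £321,641.0130… − £78,000.00 = £243,641.0130…
Balance at month 17: £243,641.0130… × (1 + 0.01)^10 = £269,131.2537…
Penalty: 17 × 0.75% × £300,000.38 = £38,250.05…
Final settlement = outstanding balance + penalty = £269,131.2537… + £38,250.05… = £307,381.30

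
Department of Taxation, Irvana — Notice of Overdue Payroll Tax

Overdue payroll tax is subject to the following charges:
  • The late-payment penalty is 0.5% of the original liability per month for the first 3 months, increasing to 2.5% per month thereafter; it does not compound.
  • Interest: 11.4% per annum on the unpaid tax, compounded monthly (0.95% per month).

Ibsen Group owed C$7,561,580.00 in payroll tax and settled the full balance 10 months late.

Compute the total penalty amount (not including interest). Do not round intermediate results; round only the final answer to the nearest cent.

C$1,436,700.20

Penalty, months 1–3: 3 × 0.5% × C$7,561,580.00 = C$113,423.70
Penalty, months 4–10: 7 × 2.5% × C$7,561,580.00 = C$1,323,276.50
Total penalty = C$113,423.70 + C$1,323,276.50 = C$1,436,700.20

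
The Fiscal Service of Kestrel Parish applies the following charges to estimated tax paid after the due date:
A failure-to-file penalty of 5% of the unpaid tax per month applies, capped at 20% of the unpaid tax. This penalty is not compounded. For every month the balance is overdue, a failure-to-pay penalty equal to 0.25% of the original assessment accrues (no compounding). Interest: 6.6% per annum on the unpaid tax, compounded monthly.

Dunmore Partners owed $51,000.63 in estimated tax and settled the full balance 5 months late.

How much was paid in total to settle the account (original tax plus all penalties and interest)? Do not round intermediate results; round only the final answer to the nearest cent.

Failure-to-file: 5 × 5% × $51,000.63 = $12,750.16…, capped at 20% × $51,000.63 = $10,200.13…
Failure-to-pay penalty: 5 × 0.25% × $51,000.63 = $637.51…
Interest (6.6%/yr ÷ 12 = 0.55%/month): $51,000.63 × ((1 + 0.0055)^5 − 1) = $1,418.0301…
Total = $51,000.63 + $10,837.6339… + $1,418.0301… = $63,256.29

$63,256.29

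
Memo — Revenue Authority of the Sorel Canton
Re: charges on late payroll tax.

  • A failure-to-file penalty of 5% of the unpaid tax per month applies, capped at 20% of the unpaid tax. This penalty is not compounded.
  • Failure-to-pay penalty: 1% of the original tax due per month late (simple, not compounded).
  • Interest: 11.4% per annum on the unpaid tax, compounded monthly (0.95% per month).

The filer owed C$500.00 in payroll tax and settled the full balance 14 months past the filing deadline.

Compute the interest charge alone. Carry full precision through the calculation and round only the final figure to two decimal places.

C$70.77

Interest: C$500.00 × ((1 + 0.0095)^14 − 1) = C$500.00 × 0.1415331… = C$70.7666…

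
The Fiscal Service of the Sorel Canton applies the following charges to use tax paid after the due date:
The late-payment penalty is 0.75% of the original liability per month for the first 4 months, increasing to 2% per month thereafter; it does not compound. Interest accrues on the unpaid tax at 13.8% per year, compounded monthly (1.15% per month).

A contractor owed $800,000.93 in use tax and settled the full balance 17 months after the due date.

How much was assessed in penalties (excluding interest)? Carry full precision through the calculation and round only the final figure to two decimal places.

$232,000.27

Penalty, months 1–4: 4 × 0.75% × $800,000.93 = $24,000.03…
Penalty, months 5–17: 13 × 2% × $800,000.93 = $208,000.24…
Total penalty = $24,000.03… + $208,000.24… = $232,000.27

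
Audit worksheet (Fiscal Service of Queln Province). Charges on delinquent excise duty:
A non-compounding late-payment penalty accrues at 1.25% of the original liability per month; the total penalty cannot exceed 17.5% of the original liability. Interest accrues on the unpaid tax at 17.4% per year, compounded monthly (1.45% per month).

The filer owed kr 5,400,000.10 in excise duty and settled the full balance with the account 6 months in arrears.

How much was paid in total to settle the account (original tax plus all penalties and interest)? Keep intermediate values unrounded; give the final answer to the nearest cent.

kr 6,292,163.22

Penalty: 6 × 1.25% × kr 5,400,000.10 = kr 405,000.01… (below the 17.5% cap of kr 945,000.02…)
Interest: kr 5,400,000.10 × ((1 + 0.0145)^6 − 1) = kr 5,400,000.10 × 0.0902154… = kr 487,163.1119…
Total = kr 5,400,000.10 + kr 405,000.0075 + kr 487,163.1119… = kr 6,292,163.22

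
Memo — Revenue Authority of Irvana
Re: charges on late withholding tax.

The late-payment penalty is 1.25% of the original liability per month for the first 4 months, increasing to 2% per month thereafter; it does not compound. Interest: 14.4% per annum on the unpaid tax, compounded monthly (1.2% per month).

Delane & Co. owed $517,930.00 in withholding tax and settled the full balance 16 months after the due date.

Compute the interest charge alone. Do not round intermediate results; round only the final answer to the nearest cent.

Interest: $517,930.00 × ((1 + 0.012)^16 − 1) = $517,930.00 × 0.2102865… = $108,913.7029…

$108,913.70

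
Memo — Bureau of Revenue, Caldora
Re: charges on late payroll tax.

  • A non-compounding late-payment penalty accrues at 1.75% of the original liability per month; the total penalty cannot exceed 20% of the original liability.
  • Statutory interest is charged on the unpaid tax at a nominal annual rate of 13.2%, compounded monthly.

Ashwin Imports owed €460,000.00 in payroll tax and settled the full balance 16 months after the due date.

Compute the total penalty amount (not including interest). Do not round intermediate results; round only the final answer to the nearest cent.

€92,000.00

Penalty (uncapped): 16 × 1.75% × €460,000.00 = €128,800.00; cap = 20% × €460,000.00 = €92,000.00 → penalty = €92,000.00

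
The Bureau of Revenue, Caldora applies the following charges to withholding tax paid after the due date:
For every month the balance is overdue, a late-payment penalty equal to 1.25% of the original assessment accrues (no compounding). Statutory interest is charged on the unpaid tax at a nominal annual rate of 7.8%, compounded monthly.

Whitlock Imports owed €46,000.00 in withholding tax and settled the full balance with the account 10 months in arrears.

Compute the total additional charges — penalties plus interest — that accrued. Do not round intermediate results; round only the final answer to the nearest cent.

€8,828.99

Late-payment penalty = 1.25% × €46,000.00 × 10 mo = €5,750.00
Interest (7.8%/yr ÷ 12 = 0.65%/month): €46,000.00 × ((1 + 0.0065)^10 − 1) = €3,078.9908…
Penalties + interest = €5,750.0000 + €3,078.9908… = €8,828.99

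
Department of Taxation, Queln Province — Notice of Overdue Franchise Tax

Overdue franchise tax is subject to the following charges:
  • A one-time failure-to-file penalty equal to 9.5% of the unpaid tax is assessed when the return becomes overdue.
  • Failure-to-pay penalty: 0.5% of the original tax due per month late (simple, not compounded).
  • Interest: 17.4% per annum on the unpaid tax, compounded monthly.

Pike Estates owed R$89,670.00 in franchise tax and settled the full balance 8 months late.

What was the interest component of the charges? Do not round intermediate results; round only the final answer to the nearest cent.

Interest (17.4%/yr ÷ 12 = 1.45%/month): R$89,670.00 × ((1 + 0.0145)^8 − 1) = R$10,945.1967…

R$10,945.20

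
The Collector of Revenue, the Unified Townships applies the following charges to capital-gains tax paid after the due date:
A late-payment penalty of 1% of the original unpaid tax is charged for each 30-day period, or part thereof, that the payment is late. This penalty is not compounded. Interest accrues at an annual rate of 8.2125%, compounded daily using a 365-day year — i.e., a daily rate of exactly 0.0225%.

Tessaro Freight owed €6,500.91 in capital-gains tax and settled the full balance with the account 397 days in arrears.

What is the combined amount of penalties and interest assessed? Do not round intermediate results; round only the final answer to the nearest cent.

€1,517.47

Penalty periods: ⌈397/30⌉ = 14; penalty = 14 × 1% × €6,500.91 = €910.13…
Interest: €6,500.91 × ((1 + 0.000225)^397 − 1) = €6,500.91 × 0.09342498… = €607.3474…
Penalties + interest = €910.1274 + €607.3474… = €1,517.47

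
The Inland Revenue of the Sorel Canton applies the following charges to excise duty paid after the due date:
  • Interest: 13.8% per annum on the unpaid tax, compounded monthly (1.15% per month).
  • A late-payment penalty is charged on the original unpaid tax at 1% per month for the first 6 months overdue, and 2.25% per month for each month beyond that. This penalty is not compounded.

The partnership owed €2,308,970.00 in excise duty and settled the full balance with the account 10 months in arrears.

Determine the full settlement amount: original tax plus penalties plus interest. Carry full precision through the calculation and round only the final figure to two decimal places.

€2,935,018.31

Penalty, months 1–6: 6 × 1% × €2,308,970.00 = €138,538.20
Penalty, months 7–10: 4 × 2.25% × €2,308,970.00 = €207,807.30
Interest: €2,308,970.00 × ((1 + 0.0115)^10 − 1) = €2,308,970.00 × 0.1211375… = €279,702.8051…
Total = €2,308,970.00 + €346,345.5000 + €279,702.8051… = €2,935,018.31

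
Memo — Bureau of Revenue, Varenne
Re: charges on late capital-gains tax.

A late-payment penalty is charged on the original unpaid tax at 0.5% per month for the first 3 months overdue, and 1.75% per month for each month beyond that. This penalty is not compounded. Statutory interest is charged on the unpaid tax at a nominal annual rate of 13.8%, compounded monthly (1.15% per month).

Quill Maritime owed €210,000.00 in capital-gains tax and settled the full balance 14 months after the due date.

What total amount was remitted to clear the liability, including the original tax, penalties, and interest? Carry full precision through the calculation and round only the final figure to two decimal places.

€290,032.32

Penalty, months 1–3: 3 × 0.5% × €210,000.00 = €3,150.00
Penalty, months 4–14: 11 × 1.75% × €210,000.00 = €40,425.00
Interest: €210,000.00 × ((1 + 0.0115)^14 − 1) = €210,000.00 × 0.1736063… = €36,457.3158…
Total = €210,000.00 + €43,575.0000 + €36,457.3158… = €290,032.32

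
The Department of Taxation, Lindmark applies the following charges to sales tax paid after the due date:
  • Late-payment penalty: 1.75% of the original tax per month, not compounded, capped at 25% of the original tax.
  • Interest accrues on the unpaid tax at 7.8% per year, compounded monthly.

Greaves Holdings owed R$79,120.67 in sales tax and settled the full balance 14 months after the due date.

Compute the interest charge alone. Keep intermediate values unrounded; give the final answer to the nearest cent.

Interest (7.8%/yr ÷ 12 = 0.65%/month): R$79,120.67 × ((1 + 0.0065)^14 − 1) = R$7,512.2326…

R$7,512.23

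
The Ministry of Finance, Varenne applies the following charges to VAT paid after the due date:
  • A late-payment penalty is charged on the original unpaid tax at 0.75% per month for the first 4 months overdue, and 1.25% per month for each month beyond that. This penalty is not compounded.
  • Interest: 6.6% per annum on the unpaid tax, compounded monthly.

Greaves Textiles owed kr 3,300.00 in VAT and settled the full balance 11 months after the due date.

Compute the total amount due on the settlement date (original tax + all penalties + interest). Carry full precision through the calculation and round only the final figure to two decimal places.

kr 3,892.98

Penalty, months 1–4: 4 × 0.75% × kr 3,300.00 = kr 99.00
Penalty, months 5–11: 7 × 1.25% × kr 3,300.00 = kr 288.75
Interest (6.6%/yr ÷ 12 = 0.55%/month): kr 3,300.00 × ((1 + 0.0055)^11 − 1) = kr 205.2320…
Total = kr 3,300.00 + kr 387.7500 + kr 205.2320… = kr 3,892.98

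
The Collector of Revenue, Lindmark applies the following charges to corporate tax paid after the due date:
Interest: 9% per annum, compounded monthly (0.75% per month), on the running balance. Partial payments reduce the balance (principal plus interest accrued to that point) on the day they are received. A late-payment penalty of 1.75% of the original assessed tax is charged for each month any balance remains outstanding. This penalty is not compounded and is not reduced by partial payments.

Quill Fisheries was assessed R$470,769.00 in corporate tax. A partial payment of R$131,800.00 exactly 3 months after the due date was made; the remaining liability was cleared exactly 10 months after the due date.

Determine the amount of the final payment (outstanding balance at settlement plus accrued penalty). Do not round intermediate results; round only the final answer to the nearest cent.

Balance at month 3: R$470,769.0000 × (1 + 0.0075)^3 = R$481,440.9434…
After R$131,800.00 payment: R$481,440.9434… − R$131,800.00 = R$349,640.9434…
Balance at month 10: R$349,640.9434… × (1 + 0.0075)^7 = R$368,415.3078…
Penalty: 10 × 1.75% × R$470,769.00 = R$82,384.58…
Final settlement = outstanding balance + penalty = R$368,415.3078… + R$82,384.58… = R$450,799.88

R$450,799.88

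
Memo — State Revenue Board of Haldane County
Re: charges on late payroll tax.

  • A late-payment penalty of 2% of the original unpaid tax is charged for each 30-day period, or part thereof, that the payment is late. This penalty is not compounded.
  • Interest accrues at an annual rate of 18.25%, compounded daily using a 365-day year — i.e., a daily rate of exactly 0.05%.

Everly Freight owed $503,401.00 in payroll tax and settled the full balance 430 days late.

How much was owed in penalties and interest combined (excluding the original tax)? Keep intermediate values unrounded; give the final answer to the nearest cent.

$271,733.48

Penalty periods: ⌈430/30⌉ = 15; penalty = 15 × 2% × $503,401.00 = $151,020.30
Interest: $503,401.00 × ((1 + 0.0005)^430 − 1) = $503,401.00 × 0.23979528… = $120,713.1829…
Penalties + interest = $151,020.3000 + $120,713.1829… = $271,733.48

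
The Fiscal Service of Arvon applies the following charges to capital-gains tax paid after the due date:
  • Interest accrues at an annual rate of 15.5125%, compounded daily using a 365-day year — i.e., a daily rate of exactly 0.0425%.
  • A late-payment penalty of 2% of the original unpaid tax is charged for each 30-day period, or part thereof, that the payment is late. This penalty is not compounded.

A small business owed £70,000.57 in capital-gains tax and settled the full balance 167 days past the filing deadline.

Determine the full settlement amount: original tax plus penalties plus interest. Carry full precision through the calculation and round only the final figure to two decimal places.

£83,548.35

Penalty periods: ⌈167/30⌉ = 6; penalty = 6 × 2% × £70,000.57 = £8,400.07…
Interest: £70,000.57 × ((1 + 0.000425)^167 − 1) = £70,000.57 × 0.07353820… = £5,147.7159…
Total = £70,000.57 + £8,400.0684 + £5,147.7159… = £83,548.35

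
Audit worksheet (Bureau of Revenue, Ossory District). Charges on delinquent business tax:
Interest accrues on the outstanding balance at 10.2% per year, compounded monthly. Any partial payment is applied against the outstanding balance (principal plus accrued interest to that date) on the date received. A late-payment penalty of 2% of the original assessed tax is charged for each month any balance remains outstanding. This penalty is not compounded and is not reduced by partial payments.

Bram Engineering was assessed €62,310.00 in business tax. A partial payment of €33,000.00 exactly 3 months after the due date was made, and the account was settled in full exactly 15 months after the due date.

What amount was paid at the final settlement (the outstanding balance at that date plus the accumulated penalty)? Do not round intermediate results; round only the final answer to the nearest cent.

Monthly rate = 10.2% ÷ 12 = 0.85%
Balance at month 3: €62,310.0000 × (1 + 0.0085)^3 = €63,912.4490…
After €33,000.00 payment: €63,912.4490… − €33,000.00 = €30,912.4490…
Balance at month 15: €30,912.4490… × (1 + 0.0085)^12 = €34,217.1822…
Penalty: 15 × 2% × €62,310.00 = €18,693.00
Final settlement = outstanding balance + penalty = €34,217.1822… + €18,693.00 = €52,910.18

€52,910.18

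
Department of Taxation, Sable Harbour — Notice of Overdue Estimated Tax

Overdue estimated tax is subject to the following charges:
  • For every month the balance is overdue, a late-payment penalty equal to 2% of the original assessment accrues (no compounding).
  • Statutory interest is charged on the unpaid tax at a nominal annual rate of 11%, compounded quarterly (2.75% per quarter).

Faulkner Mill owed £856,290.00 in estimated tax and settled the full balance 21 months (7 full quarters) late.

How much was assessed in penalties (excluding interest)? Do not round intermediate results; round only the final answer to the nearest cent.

£359,641.80

Late-payment penalty = 2% × £856,290.00 × 21 mo = £359,641.80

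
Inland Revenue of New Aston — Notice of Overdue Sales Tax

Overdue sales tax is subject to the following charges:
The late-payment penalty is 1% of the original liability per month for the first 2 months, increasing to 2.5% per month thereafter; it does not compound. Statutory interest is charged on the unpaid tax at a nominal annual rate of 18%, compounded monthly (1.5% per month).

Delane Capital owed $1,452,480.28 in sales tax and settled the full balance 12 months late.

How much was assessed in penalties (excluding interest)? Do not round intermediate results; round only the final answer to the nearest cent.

$392,169.68

Penalty, months 1–2: 2 × 1% × $1,452,480.28 = $29,049.61…
Penalty, months 3–12: 10 × 2.5% × $1,452,480.28 = $363,120.07
Total penalty = $29,049.61… + $363,120.07 = $392,169.68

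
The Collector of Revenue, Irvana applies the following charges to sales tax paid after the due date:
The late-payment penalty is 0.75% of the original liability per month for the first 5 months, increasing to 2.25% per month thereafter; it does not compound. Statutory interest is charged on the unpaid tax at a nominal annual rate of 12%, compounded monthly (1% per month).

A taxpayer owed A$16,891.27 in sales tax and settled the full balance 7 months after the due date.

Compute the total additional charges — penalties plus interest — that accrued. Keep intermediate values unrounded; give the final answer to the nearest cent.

Penalty, months 1–5: 5 × 0.75% × A$16,891.27 = A$633.42…
Penalty, months 6–7: 2 × 2.25% × A$16,891.27 = A$760.11…
Interest: A$16,891.27 × ((1 + 0.01)^7 − 1) = A$16,891.27 × 0.0721354… = A$1,218.4577…
Penalties + interest = A$1,393.5298… + A$1,218.4577… = A$2,611.99

A$2,611.99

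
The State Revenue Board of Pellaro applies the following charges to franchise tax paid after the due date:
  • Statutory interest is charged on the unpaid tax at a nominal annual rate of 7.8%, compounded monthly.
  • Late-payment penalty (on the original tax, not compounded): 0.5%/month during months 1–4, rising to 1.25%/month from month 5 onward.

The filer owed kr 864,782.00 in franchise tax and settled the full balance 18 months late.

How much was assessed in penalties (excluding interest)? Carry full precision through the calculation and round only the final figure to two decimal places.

kr 168,632.49

Penalty, months 1–4: 4 × 0.5% × kr 864,782.00 = kr 17,295.64
Penalty, months 5–18: 14 × 1.25% × kr 864,782.00 = kr 151,336.85
Total penalty = kr 17,295.64 + kr 151,336.85 = kr 168,632.49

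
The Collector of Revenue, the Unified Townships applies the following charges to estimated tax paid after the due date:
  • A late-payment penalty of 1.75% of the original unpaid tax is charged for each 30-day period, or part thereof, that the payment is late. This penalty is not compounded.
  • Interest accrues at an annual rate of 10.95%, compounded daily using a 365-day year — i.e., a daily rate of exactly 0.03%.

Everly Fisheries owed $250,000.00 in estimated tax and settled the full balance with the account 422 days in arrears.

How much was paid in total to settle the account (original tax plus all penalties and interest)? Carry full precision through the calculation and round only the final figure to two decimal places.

$349,360.35

Penalty periods: ⌈422/30⌉ = 15; penalty = 15 × 1.75% × $250,000.00 = $65,625.00
Interest: $250,000.00 × ((1 + 0.0003)^422 − 1) = $250,000.00 × 0.13494139… = $33,735.3483…
Total = $250,000.00 + $65,625.0000 + $33,735.3483… = $349,360.35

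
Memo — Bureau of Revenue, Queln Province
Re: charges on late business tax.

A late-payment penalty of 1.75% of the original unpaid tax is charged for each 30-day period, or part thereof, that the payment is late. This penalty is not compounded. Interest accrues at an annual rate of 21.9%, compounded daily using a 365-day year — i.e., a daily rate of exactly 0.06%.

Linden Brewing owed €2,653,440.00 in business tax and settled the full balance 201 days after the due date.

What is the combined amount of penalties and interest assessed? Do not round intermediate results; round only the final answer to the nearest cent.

€665,038.97

Penalty periods: ⌈201/30⌉ = 7; penalty = 7 × 1.75% × €2,653,440.00 = €325,046.40
Interest: €2,653,440.00 × ((1 + 0.0006)^201 − 1) = €2,653,440.00 × 0.12813275… = €339,992.5706…
Penalties + interest = €325,046.4000 + €339,992.5706… = €665,038.97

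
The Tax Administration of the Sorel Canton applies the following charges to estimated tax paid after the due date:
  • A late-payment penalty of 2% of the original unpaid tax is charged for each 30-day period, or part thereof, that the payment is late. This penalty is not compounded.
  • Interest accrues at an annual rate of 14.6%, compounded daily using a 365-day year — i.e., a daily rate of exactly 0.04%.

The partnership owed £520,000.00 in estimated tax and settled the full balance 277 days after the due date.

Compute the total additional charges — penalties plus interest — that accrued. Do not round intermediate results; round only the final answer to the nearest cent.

£164,916.28

Penalty periods: ⌈277/30⌉ = 10; penalty = 10 × 2% × £520,000.00 = £104,000.00
Interest: £520,000.00 × ((1 + 0.0004)^277 − 1) = £520,000.00 × 0.11714670… = £60,916.2843…
Penalties + interest = £104,000.0000 + £60,916.2843… = £164,916.28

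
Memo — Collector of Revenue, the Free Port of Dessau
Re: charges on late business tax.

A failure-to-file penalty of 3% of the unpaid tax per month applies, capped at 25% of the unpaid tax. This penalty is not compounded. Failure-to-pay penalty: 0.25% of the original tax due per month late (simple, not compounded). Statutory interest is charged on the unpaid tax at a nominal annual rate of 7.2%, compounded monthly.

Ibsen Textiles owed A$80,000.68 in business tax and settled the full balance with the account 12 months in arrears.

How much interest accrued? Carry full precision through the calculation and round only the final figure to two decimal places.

A$5,953.98

Interest (7.2%/yr ÷ 12 = 0.6%/month): A$80,000.68 × ((1 + 0.006)^12 − 1) = A$5,953.9840…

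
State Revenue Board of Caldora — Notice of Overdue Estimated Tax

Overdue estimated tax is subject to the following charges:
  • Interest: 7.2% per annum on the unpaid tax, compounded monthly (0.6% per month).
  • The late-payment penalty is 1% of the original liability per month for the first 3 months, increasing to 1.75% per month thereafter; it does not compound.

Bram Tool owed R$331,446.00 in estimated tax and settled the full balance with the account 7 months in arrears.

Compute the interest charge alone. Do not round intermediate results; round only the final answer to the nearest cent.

Interest: R$331,446.00 × ((1 + 0.006)^7 − 1) = R$331,446.00 × 0.0427636… = R$14,173.8260…

R$14,173.83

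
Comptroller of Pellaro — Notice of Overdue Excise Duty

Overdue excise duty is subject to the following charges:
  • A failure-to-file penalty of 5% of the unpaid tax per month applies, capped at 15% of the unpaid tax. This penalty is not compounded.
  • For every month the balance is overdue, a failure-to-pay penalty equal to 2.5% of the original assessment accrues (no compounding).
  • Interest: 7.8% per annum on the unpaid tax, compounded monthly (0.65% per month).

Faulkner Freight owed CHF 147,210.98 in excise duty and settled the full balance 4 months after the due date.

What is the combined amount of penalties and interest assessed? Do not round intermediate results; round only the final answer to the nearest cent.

CHF 40,667.71

Failure-to-file: 4 × 5% × CHF 147,210.98 = CHF 29,442.20…, capped at 15% × CHF 147,210.98 = CHF 22,081.65…
Failure-to-pay penalty: 4 × 2.5% × CHF 147,210.98 = CHF 14,721.10…
Interest: CHF 147,210.98 × ((1 + 0.0065)^4 − 1) = CHF 147,210.98 × 0.0262546… = CHF 3,864.9654…
Penalties + interest = CHF 36,802.7450 + CHF 3,864.9654… = CHF 40,667.71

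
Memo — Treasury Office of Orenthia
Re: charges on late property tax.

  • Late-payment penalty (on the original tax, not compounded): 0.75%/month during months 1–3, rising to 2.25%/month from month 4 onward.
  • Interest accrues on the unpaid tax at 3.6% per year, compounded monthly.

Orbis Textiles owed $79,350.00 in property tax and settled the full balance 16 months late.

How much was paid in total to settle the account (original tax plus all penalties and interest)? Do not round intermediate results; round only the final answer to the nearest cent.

$108,240.96

Penalty, months 1–3: 3 × 0.75% × $79,350.00 = $1,785.38…
Penalty, months 4–16: 13 × 2.25% × $79,350.00 = $23,209.88…
Interest (3.6%/yr ÷ 12 = 0.3%/month): $79,350.00 × ((1 + 0.003)^16 − 1) = $3,895.7096…
Total = $79,350.00 + $24,995.2500 + $3,895.7096… = $108,240.96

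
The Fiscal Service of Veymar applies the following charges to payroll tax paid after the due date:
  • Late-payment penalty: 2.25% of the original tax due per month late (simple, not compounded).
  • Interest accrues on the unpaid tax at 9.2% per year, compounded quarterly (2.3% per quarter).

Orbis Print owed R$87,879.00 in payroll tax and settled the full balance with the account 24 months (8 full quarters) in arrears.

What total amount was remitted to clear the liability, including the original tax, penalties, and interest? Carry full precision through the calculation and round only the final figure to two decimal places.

R$152,866.69

Late-payment penalty: 24 × 2.25% × R$87,879.00 = R$47,454.66
Interest: R$87,879.00 × ((1 + 0.023)^8 − 1) = R$87,879.00 × 0.1995133… = R$17,533.0298…
Total = R$87,879.00 + R$47,454.6600 + R$17,533.0298… = R$152,866.69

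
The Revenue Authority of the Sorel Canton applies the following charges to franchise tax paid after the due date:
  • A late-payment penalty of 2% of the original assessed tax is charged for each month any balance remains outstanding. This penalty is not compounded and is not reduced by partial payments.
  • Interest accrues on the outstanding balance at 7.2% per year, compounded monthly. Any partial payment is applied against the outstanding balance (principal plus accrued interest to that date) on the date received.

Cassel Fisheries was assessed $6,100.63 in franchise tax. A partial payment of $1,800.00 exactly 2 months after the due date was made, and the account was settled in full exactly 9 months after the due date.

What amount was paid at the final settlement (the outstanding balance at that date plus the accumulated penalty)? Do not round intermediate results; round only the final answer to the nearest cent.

Monthly rate = 7.2% ÷ 12 = 0.6%
Balance at month 2: $6,100.6300 × (1 + 0.006)^2 = $6,174.0572…
After $1,800.00 payment: $6,174.0572… − $1,800.00 = $4,374.0572…
Balance at month 9: $4,374.0572… × (1 + 0.006)^7 = $4,561.1076…
Penalty: 9 × 2% × $6,100.63 = $1,098.11…
Final settlement = outstanding balance + penalty = $4,561.1076… + $1,098.11… = $5,659.22

$5,659.22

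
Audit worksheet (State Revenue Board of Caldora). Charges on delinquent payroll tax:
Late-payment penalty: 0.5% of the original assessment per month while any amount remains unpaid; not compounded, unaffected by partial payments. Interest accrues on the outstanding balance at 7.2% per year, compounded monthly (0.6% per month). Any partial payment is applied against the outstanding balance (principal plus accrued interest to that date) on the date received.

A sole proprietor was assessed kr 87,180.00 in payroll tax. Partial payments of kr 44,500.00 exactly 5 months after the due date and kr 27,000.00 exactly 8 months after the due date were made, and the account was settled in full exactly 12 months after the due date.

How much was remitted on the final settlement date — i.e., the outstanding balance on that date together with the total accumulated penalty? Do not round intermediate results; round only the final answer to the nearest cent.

Balance at month 5: kr 87,180.0000 × (1 + 0.006)^5 = kr 89,826.9737…
After kr 44,500.00 payment: kr 89,826.9737… − kr 44,500.00 = kr 45,326.9737…
Balance at month 8: kr 45,326.9737… × (1 + 0.006)^3 = kr 46,147.7643…
After kr 27,000.00 payment: kr 46,147.7643… − kr 27,000.00 = kr 19,147.7643…
Balance at month 12: kr 19,147.7643… × (1 + 0.006)^4 = kr 19,611.4631…
Penalty: 12 × 0.5% × kr 87,180.00 = kr 5,230.80
Final settlement = outstanding balance + penalty = kr 19,611.4631… + kr 5,230.80 = kr 24,842.26

kr 24,842.26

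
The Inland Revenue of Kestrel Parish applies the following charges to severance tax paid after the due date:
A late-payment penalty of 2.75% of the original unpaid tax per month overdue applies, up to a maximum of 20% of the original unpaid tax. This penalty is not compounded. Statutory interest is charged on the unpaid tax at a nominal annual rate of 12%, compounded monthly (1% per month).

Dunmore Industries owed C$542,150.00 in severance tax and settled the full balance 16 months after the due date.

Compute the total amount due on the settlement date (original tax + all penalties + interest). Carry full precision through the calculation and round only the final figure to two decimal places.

C$744,143.51

Penalty (uncapped): 16 × 2.75% × C$542,150.00 = C$238,546.00; cap = 20% × C$542,150.00 = C$108,430.00 → penalty = C$108,430.00
Interest: C$542,150.00 × ((1 + 0.01)^16 − 1) = C$542,150.00 × 0.1725786… = C$93,563.5123…
Total = C$542,150.00 + C$108,430.0000 + C$93,563.5123… = C$744,143.51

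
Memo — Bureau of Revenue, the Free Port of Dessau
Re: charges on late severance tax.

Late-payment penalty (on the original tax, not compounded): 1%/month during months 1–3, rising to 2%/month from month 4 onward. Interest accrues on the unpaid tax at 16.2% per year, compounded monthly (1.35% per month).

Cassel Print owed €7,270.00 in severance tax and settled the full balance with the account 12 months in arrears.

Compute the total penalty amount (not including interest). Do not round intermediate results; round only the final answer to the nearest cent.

Penalty, months 1–3: 3 × 1% × €7,270.00 = €218.10
Penalty, months 4–12: 9 × 2% × €7,270.00 = €1,308.60
Total penalty = €218.10 + €1,308.60 = €1,526.70

€1,526.70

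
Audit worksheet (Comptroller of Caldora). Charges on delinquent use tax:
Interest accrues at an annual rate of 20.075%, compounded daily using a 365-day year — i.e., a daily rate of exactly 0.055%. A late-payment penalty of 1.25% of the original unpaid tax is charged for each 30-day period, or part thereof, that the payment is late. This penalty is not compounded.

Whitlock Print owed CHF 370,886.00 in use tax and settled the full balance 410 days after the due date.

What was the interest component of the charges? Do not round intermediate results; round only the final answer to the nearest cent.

Interest: CHF 370,886.00 × ((1 + 0.00055)^410 − 1) = CHF 370,886.00 × 0.25287137… = CHF 93,786.4496…

CHF 93,786.45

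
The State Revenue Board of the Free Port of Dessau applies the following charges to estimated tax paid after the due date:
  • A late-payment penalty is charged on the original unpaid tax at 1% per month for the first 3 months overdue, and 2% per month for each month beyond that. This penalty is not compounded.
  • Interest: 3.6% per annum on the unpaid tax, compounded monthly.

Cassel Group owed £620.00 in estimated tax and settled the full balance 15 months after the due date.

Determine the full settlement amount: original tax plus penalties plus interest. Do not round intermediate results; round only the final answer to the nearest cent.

Penalty, months 1–3: 3 × 1% × £620.00 = £18.60
Penalty, months 4–15: 12 × 2% × £620.00 = £148.80
Interest (3.6%/yr ÷ 12 = 0.3%/month): £620.00 × ((1 + 0.003)^15 − 1) = £28.4936…
Total = £620.00 + £167.4000 + £28.4936… = £815.89

£815.89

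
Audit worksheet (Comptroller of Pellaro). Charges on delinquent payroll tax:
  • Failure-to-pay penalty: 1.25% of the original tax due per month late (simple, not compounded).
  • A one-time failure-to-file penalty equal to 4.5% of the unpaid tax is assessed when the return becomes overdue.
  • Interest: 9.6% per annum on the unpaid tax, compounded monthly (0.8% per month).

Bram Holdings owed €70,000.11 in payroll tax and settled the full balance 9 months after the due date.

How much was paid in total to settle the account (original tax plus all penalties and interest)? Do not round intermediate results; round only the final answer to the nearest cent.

Failure-to-file penalty: 4.5% × €70,000.11 = €3,150.00…
Failure-to-pay penalty = 1.25% × €70,000.11 × 9 mo = €7,875.01…
Interest: €70,000.11 × ((1 + 0.008)^9 − 1) = €70,000.11 × 0.0743475… = €5,204.3352…
Total = €70,000.11 + €11,025.0173… + €5,204.3352… = €86,229.46

€86,229.46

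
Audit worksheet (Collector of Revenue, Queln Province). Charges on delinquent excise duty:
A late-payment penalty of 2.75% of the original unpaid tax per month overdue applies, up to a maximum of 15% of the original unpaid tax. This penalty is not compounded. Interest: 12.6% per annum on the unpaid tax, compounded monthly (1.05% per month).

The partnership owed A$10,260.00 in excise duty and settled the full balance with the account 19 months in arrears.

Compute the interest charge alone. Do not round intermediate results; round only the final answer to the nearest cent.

A$2,252.31

Interest: A$10,260.00 × ((1 + 0.0105)^19 − 1) = A$10,260.00 × 0.2195231… = A$2,252.3072…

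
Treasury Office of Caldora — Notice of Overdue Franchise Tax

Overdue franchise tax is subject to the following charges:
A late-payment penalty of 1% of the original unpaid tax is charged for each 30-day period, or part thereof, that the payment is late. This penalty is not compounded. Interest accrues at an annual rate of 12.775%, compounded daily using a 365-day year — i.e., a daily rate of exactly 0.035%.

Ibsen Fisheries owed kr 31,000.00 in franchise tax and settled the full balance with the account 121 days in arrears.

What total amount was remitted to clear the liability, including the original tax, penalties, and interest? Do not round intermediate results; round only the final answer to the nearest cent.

Penalty periods: ⌈121/30⌉ = 5; penalty = 5 × 1% × kr 31,000.00 = kr 1,550.00
Interest: kr 31,000.00 × ((1 + 0.00035)^121 − 1) = kr 31,000.00 × 0.04325183… = kr 1,340.8066…
Total = kr 31,000.00 + kr 1,550.0000 + kr 1,340.8066… = kr 33,890.81

kr 33,890.81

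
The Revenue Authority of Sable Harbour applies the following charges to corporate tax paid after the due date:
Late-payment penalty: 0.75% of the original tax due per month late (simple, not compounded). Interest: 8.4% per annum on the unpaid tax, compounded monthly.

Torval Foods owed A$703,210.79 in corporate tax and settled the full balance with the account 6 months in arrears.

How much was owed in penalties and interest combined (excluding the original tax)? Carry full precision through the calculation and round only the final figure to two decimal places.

A$61,701.05

Late-payment penalty = 0.75% × A$703,210.79 × 6 mo = A$31,644.49…
Interest (8.4%/yr ÷ 12 = 0.7%/month): A$703,210.79 × ((1 + 0.007)^6 − 1) = A$30,056.5625…
Penalties + interest = A$31,644.4856… + A$30,056.5625… = A$61,701.05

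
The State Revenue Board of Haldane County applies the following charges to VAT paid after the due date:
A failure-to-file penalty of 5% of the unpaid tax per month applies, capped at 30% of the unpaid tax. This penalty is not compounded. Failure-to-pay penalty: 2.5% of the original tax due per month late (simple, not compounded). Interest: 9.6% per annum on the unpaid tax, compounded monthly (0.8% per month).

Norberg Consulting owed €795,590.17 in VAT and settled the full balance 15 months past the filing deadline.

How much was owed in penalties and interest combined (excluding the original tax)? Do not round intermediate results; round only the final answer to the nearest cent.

€638,030.42

Failure-to-file: 15 × 5% × €795,590.17 = €596,692.63…, capped at 30% × €795,590.17 = €238,677.05…
Failure-to-pay penalty = 2.5% × €795,590.17 × 15 mo = €298,346.31…
Interest: €795,590.17 × ((1 + 0.008)^15 − 1) = €795,590.17 × 0.1269587… = €101,007.0545…
Penalties + interest = €537,023.3648… + €101,007.0545… = €638,030.42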